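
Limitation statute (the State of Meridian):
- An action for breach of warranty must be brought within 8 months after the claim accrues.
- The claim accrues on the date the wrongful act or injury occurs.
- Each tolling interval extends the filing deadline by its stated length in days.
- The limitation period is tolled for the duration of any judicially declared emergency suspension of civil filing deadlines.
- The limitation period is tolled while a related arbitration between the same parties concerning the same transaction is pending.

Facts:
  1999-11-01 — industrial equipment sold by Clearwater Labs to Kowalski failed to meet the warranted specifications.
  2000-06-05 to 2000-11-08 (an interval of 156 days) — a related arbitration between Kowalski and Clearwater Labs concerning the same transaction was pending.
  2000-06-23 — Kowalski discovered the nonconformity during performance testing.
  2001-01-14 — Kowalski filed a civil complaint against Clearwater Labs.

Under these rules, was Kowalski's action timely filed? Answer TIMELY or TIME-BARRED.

Because the rule ties accrual to occurrence, the claim accrued on 1999-11-01, not on the 2000-06-23 discovery date.
Adding the 8 months base period to 1999-11-01 gives a deadline of 2000-07-01, before any tolling.
The pending related arbitration from 2000-06-05 to 2000-11-08 tolled the period for 156 days, extending the deadline to 2000-12-04.
The 2001-01-14 filing falls after the 2000-12-04 deadline; the claim is time-barred.

TIME-BARRED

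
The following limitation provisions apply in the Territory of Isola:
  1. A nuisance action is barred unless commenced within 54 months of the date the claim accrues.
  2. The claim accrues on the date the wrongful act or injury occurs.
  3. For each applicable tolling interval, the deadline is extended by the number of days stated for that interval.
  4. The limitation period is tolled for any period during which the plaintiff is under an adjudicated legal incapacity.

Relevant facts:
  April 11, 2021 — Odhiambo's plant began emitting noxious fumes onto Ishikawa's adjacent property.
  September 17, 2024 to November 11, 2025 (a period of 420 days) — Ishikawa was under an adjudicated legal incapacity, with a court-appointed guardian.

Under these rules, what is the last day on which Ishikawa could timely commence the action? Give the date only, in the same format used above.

December 5, 2026

The claim accrued on April 11, 2021, when the wrongful act occurred.
54 months from April 11, 2021 is October 11, 2025.
The plaintiff's legal incapacity from September 17, 2024 to November 11, 2025 tolled the period for 420 days, extending the deadline to December 5, 2026.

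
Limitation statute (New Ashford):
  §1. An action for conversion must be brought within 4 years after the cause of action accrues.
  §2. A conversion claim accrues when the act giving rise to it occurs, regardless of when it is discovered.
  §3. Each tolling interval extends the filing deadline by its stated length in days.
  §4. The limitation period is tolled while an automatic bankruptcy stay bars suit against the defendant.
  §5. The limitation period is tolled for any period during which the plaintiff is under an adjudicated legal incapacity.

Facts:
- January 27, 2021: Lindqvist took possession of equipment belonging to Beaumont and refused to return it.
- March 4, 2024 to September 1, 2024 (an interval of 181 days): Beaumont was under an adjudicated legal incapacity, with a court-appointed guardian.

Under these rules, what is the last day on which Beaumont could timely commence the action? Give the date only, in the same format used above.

The cause of action accrued on January 27, 2021, the date of the act.
The untolled deadline — 4 years after January 27, 2021 — is January 27, 2025.
Because the plaintiff's legal incapacity ran from March 4, 2024 to September 1, 2024, the deadline is extended by 181 days to July 27, 2025.

July 27, 2025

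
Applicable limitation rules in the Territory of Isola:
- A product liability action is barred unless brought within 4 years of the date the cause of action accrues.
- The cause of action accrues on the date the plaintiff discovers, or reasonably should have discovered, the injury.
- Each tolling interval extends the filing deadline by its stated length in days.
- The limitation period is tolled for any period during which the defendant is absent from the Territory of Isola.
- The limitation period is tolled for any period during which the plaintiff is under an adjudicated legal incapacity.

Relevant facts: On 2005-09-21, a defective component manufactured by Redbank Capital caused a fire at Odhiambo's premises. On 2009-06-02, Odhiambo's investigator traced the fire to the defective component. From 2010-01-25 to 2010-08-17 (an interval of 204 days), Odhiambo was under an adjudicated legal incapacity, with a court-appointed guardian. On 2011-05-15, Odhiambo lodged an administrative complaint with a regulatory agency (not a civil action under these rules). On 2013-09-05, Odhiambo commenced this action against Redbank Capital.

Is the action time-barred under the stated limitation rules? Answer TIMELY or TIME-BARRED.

TIMELY

The claim did not accrue until Odhiambo discovered the injury on 2009-06-02; the 2005-09-21 act date does not start the clock under the stated rule.
Adding the 4 years base period to 2009-06-02 gives a deadline of 2013-06-02, before any tolling.
The plaintiff's legal incapacity from 2010-01-25 to 2010-08-17 tolled the period for 204 days, extending the deadline to 2013-12-23.
The other events in the timeline have no effect on the limitation period under the stated rules.
Odhiambo filed on 2013-09-05, before the 2013-12-23 deadline, so the action is timely.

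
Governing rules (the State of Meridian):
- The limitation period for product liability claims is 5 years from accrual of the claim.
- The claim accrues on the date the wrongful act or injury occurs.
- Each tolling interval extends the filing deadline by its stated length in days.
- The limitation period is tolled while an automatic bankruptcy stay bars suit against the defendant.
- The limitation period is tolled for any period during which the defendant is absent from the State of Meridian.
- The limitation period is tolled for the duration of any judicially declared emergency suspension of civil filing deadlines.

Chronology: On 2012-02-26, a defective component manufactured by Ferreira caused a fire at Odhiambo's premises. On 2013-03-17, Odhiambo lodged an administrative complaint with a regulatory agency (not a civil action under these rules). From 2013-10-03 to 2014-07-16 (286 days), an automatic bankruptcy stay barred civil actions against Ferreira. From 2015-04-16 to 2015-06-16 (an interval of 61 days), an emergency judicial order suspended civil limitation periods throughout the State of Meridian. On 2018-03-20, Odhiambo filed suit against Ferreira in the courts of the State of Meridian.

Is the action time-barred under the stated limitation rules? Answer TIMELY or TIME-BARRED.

The limitation period began to run on 2012-02-26.
Adding the 5 years base period to 2012-02-26 gives a deadline of 2017-02-26, before any tolling.
The period was tolled for 286 days by the automatic bankruptcy stay (2013-10-03 to 2014-07-16), pushing the deadline to 2017-12-09.
The emergency suspension of filing deadlines from 2015-04-16 to 2015-06-16 tolled the period for 61 days, extending the deadline to 2018-02-08.
Nothing else in the chronology tolls or restarts the period.
Odhiambo filed on 2018-03-20, after the 2018-02-08 deadline, so the action is time-barred.

TIME-BARRED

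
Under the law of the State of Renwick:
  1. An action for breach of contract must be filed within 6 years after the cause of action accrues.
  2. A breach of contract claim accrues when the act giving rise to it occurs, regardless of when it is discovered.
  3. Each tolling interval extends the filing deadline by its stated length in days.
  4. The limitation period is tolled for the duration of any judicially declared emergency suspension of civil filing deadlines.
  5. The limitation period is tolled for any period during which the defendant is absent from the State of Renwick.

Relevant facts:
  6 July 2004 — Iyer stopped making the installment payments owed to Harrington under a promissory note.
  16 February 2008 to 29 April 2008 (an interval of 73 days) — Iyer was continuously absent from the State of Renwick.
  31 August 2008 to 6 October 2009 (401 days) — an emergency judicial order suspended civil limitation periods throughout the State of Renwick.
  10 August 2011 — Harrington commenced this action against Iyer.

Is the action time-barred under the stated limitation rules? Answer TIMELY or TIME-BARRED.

TIMELY

The cause of action accrued on 6 July 2004, the date of the act.
The untolled deadline — 6 years after 6 July 2004 — is 6 July 2010.
The period was tolled for 73 days by the defendant's absence from the jurisdiction (16 February 2008 to 29 April 2008), pushing the deadline to 17 September 2010.
Because the emergency suspension of filing deadlines ran from 31 August 2008 to 6 October 2009, the deadline is extended by 401 days to 23 October 2011.
Filing on 10 August 2011 beat the 23 October 2011 deadline — the action is timely.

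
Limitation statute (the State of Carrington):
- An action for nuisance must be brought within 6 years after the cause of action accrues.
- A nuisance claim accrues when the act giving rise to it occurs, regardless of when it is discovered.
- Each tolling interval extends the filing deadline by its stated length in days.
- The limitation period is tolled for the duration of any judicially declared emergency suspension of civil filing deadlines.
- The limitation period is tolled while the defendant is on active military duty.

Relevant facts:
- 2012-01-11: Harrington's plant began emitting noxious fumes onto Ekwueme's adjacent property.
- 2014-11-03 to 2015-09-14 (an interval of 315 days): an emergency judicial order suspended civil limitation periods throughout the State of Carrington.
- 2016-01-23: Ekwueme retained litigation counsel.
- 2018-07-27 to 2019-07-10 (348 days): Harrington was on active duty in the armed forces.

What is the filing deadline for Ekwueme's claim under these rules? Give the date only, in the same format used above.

2019-11-05

The claim accrued on 2012-01-11, when the wrongful act occurred.
The untolled deadline — 6 years after 2012-01-11 — is 2018-01-11.
Because the emergency suspension of filing deadlines ran from 2014-11-03 to 2015-09-14, the deadline is extended by 315 days to 2018-11-22.
Because the defendant's active military service ran from 2018-07-27 to 2019-07-10, the deadline is extended by 348 days to 2019-11-05.
None of the other events listed affects the running of the period under the stated rules.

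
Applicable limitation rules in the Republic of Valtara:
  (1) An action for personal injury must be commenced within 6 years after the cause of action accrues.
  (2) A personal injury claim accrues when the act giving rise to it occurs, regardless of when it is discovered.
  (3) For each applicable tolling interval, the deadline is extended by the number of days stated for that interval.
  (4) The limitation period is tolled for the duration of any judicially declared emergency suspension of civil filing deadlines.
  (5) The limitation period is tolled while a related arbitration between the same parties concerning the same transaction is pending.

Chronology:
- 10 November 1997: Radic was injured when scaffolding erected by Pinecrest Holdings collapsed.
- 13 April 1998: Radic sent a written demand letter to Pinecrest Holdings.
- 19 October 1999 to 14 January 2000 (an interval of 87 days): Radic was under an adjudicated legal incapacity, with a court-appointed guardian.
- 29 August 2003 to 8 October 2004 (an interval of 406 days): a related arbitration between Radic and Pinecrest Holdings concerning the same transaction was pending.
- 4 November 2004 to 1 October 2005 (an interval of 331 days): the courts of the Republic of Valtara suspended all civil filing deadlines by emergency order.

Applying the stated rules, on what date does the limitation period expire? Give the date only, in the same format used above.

16 November 2005

The claim accrued on 10 November 1997, when the wrongful act occurred.
The untolled deadline — 6 years after 10 November 1997 — is 10 November 2003.
Because the pending related arbitration ran from 29 August 2003 to 8 October 2004, the deadline is extended by 406 days to 20 December 2004.
The period was tolled for 331 days by the emergency suspension of filing deadlines (4 November 2004 to 1 October 2005), pushing the deadline to 16 November 2005.
No stated provision tolls the period for the plaintiff's incapacity, so the interval from 19 October 1999 to 14 January 2000 has no effect on the deadline.
The other events in the timeline have no effect on the limitation period under the stated rules.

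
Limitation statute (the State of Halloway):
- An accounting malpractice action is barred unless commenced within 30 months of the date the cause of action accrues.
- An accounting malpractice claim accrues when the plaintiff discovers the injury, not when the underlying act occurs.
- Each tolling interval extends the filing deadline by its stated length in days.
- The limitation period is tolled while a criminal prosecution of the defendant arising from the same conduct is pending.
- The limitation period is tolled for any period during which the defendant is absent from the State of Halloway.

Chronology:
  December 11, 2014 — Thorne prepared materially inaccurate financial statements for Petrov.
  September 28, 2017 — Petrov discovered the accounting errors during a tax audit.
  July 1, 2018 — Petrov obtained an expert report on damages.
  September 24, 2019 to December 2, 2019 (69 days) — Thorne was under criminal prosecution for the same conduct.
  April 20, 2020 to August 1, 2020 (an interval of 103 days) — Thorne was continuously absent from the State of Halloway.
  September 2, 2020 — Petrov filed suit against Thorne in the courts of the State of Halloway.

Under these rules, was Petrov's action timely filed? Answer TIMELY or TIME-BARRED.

The claim did not accrue until Petrov discovered the injury on September 28, 2017; the December 11, 2014 act date does not start the clock under the stated rule.
30 months from September 28, 2017 is March 28, 2020.
The pending criminal prosecution from September 24, 2019 to December 2, 2019 tolled the period for 69 days, extending the deadline to June 5, 2020.
The defendant's absence from the jurisdiction from April 20, 2020 to August 1, 2020 tolled the period for 103 days, extending the deadline to September 16, 2020.
Nothing else in the chronology tolls or restarts the period.
The September 2, 2020 filing precedes the September 16, 2020 deadline; the claim is timely.

TIMELY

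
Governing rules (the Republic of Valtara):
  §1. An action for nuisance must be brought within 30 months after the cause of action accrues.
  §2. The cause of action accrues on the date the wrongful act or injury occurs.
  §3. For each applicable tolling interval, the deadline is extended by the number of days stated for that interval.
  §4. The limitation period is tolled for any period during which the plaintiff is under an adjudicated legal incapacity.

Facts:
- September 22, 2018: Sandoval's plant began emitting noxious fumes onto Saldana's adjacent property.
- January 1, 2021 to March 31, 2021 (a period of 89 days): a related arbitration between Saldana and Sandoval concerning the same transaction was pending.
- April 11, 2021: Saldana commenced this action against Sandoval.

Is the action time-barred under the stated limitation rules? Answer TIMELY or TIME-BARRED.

The cause of action accrued on September 22, 2018, the date of the act.
30 months from September 22, 2018 is March 22, 2021.
Although a pending arbitration ran from January 1, 2021 to March 31, 2021, the stated rules do not make that a tolling event, so it is disregarded.
Saldana filed on April 11, 2021, after the March 22, 2021 deadline, so the action is time-barred.

TIME-BARRED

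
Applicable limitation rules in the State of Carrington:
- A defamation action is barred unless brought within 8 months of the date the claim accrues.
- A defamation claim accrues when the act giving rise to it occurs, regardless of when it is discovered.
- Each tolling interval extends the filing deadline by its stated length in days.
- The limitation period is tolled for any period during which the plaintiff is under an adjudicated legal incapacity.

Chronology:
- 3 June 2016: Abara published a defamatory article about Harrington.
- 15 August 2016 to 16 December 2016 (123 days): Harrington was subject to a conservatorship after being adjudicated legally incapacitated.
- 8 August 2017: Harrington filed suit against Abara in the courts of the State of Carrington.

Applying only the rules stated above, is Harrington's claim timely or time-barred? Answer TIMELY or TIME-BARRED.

The claim accrued on 3 June 2016, the date of the act.
8 months from 3 June 2016 is 3 February 2017.
Because the plaintiff's legal incapacity ran from 15 August 2016 to 16 December 2016, the deadline is extended by 123 days to 6 June 2017.
The 8 August 2017 filing falls after the 6 June 2017 deadline; the claim is time-barred.

TIME-BARRED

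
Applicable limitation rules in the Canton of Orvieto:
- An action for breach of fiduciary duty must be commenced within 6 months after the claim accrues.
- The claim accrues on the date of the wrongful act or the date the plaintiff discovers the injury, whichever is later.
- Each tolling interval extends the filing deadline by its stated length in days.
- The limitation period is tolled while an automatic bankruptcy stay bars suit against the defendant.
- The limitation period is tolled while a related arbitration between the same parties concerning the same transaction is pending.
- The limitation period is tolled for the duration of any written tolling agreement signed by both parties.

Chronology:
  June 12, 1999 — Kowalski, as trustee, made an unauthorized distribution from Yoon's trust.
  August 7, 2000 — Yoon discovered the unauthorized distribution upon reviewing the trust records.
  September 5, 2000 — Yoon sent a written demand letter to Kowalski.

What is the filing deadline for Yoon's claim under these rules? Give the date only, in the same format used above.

February 7, 2001

The claim accrued on August 7, 2000 — the later of the June 12, 1999 act and the August 7, 2000 discovery.
Adding the 6 months base period to August 7, 2000 gives a deadline of February 7, 2001, before any tolling.
None of the other events listed affects the running of the period under the stated rules.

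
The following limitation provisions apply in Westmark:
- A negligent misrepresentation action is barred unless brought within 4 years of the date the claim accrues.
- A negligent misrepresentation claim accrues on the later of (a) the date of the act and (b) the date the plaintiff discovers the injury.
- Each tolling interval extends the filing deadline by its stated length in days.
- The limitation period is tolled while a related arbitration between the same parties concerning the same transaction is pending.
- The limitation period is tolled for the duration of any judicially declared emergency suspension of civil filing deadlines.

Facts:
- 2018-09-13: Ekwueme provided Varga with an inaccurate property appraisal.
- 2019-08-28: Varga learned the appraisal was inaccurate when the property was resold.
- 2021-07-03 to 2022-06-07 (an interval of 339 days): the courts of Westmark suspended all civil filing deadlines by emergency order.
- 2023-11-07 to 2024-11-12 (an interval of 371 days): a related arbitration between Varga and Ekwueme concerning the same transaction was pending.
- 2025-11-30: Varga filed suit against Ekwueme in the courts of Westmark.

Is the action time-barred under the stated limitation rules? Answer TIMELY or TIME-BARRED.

The claim accrued on 2019-08-28 — the later of the 2018-09-13 act and the 2019-08-28 discovery.
Adding the 4 years base period to 2019-08-28 gives a deadline of 2023-08-28, before any tolling.
The period was tolled for 339 days by the emergency suspension of filing deadlines (2021-07-03 to 2022-06-07), pushing the deadline to 2024-08-01.
The period was tolled for 371 days by the pending related arbitration (2023-11-07 to 2024-11-12), pushing the deadline to 2025-08-07.
Filing on 2025-11-30 missed the 2025-08-07 deadline — the action is time-barred.

TIME-BARRED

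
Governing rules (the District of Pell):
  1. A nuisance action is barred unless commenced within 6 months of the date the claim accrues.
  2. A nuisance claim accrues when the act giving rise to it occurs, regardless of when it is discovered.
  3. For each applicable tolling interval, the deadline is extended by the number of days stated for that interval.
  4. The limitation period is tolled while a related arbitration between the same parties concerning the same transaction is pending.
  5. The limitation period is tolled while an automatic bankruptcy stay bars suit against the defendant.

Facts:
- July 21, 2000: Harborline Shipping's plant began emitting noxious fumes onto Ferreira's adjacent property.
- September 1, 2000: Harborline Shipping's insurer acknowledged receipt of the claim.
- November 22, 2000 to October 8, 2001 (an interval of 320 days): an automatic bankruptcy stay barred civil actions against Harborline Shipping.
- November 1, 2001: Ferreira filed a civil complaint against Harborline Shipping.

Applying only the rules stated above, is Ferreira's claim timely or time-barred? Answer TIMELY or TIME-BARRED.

The claim accrued on July 21, 2000, when the wrongful act occurred.
The untolled deadline — 6 months after July 21, 2000 — is January 21, 2001.
Because the automatic bankruptcy stay ran from November 22, 2000 to October 8, 2001, the deadline is extended by 320 days to December 7, 2001.
The other events in the timeline have no effect on the limitation period under the stated rules.
Ferreira filed on November 1, 2001, before the December 7, 2001 deadline, so the action is timely.

TIMELY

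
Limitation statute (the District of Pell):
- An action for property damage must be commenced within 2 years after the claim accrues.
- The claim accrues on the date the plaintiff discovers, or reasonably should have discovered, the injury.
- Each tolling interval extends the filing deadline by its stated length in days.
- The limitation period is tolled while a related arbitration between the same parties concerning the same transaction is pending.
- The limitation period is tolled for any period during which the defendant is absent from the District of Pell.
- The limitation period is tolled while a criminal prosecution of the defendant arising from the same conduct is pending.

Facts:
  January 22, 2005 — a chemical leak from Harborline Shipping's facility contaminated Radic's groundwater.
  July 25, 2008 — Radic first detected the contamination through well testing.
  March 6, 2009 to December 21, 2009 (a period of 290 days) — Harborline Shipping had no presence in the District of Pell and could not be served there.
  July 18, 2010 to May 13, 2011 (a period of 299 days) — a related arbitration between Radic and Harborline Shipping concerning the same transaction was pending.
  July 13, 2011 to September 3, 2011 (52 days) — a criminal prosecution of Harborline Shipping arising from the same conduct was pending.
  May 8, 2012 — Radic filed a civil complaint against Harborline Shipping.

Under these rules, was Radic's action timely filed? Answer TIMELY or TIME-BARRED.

Under the discovery rule, the claim accrued on July 25, 2008, when Radic discovered the injury — not on the January 22, 2005 date of the underlying act.
The untolled deadline — 2 years after July 25, 2008 — is July 25, 2010.
The defendant's absence from the jurisdiction from March 6, 2009 to December 21, 2009 tolled the period for 290 days, extending the deadline to May 11, 2011.
The pending related arbitration from July 18, 2010 to May 13, 2011 tolled the period for 299 days, extending the deadline to March 5, 2012.
The period was tolled for 52 days by the pending criminal prosecution (July 13, 2011 to September 3, 2011), pushing the deadline to April 26, 2012.
Filing on May 8, 2012 missed the April 26, 2012 deadline — the action is time-barred.

TIME-BARRED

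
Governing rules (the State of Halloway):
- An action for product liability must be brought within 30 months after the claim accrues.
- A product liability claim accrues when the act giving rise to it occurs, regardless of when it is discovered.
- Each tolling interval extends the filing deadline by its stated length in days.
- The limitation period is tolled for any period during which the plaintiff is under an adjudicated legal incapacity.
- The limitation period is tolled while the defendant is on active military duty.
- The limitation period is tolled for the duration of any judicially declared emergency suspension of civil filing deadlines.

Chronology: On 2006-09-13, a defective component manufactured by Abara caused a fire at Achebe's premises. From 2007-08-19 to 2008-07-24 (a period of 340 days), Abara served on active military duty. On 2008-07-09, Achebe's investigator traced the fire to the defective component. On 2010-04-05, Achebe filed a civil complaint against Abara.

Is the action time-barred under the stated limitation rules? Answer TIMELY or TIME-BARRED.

TIME-BARRED

Because the rule ties accrual to occurrence, the claim accrued on 2006-09-13, not on the 2008-07-09 discovery date.
30 months from 2006-09-13 is 2009-03-13.
Because the defendant's active military service ran from 2007-08-19 to 2008-07-24, the deadline is extended by 340 days to 2010-02-16.
Achebe filed on 2010-04-05, after the 2010-02-16 deadline, so the action is time-barred.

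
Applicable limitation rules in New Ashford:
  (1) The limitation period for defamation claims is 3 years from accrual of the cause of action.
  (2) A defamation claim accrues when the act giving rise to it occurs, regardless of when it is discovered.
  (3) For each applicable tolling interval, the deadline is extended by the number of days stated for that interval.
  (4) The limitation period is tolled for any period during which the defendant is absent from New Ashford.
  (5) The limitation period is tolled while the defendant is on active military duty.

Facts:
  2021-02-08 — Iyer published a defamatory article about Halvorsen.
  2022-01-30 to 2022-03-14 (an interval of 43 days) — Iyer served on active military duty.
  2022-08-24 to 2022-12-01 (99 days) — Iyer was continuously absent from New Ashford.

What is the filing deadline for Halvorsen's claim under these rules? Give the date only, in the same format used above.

2024-06-29

The limitation period began to run on 2021-02-08.
The untolled deadline — 3 years after 2021-02-08 — is 2024-02-08.
Because the defendant's active military service ran from 2022-01-30 to 2022-03-14, the deadline is extended by 43 days to 2024-03-22.
Because the defendant's absence from the jurisdiction ran from 2022-08-24 to 2022-12-01, the deadline is extended by 99 days to 2024-06-29.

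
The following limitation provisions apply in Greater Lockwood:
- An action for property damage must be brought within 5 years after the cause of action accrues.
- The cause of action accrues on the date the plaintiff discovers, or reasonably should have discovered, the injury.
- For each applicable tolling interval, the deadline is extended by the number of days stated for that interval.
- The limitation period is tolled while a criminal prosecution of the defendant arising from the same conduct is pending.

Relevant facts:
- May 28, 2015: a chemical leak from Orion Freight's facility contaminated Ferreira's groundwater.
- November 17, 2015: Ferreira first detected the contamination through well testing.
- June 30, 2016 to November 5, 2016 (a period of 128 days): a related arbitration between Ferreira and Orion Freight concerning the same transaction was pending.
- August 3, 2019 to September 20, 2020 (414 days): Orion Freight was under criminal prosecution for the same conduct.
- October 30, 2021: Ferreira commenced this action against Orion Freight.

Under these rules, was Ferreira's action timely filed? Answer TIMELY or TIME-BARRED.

Under the discovery rule, the claim accrued on November 17, 2015, when Ferreira discovered the injury — not on the May 28, 2015 date of the underlying act.
Adding the 5 years base period to November 17, 2015 gives a deadline of November 17, 2020, before any tolling.
Because the pending criminal prosecution ran from August 3, 2019 to September 20, 2020, the deadline is extended by 414 days to January 5, 2022.
No stated provision tolls the period for a pending arbitration, so the interval from June 30, 2016 to November 5, 2016 has no effect on the deadline.
Filing on October 30, 2021 beat the January 5, 2022 deadline — the action is timely.

TIMELY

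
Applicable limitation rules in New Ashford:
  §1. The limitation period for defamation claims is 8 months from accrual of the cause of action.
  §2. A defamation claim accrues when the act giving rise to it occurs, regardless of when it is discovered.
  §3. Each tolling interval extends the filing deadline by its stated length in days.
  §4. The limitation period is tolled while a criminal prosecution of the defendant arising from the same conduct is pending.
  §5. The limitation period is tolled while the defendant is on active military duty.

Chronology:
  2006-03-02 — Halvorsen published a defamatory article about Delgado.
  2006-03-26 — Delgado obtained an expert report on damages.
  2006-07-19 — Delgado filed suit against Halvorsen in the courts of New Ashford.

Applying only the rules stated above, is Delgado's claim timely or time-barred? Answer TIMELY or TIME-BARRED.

The cause of action accrued on 2006-03-02, the date of the act.
Adding the 8 months base period to 2006-03-02 gives a deadline of 2006-11-02, before any tolling.
None of the other events listed affects the running of the period under the stated rules.
Filing on 2006-07-19 beat the 2006-11-02 deadline — the action is timely.

TIMELY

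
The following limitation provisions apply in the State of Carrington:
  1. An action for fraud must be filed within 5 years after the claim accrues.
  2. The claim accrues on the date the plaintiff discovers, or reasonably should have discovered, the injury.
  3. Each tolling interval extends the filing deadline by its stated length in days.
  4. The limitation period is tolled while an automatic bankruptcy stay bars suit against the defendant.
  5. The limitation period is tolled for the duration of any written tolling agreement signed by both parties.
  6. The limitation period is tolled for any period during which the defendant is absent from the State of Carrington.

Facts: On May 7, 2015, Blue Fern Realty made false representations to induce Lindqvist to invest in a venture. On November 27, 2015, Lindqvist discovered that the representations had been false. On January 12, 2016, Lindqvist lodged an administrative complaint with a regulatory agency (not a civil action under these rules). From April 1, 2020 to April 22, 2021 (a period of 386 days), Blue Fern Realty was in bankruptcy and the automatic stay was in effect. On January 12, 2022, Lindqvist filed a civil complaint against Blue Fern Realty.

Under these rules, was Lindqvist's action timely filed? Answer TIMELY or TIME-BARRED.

TIME-BARRED

Accrual is tied to discovery, so the period began on November 27, 2015 rather than on May 7, 2015 when the act occurred.
Adding the 5 years base period to November 27, 2015 gives a deadline of November 27, 2020, before any tolling.
Because the automatic bankruptcy stay ran from April 1, 2020 to April 22, 2021, the deadline is extended by 386 days to December 18, 2021.
None of the other events listed affects the running of the period under the stated rules.
Lindqvist filed on January 12, 2022, after the December 18, 2021 deadline, so the action is time-barred.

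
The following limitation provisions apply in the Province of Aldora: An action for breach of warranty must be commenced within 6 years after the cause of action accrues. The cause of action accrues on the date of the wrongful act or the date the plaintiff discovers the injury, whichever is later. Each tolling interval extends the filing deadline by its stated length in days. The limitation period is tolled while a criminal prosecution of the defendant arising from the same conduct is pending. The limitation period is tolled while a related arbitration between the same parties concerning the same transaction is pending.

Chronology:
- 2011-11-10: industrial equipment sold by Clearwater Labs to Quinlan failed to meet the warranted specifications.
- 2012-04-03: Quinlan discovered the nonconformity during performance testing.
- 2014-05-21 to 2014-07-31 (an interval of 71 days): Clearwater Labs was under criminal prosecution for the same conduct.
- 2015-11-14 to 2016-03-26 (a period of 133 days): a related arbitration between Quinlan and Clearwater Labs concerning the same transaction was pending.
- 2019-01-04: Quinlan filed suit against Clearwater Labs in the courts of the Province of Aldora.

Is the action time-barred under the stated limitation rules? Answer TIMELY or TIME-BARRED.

TIME-BARRED

The claim accrued on 2012-04-03 — the later of the 2011-11-10 act and the 2012-04-03 discovery.
6 years from 2012-04-03 is 2018-04-03.
Because the pending criminal prosecution ran from 2014-05-21 to 2014-07-31, the deadline is extended by 71 days to 2018-06-13.
The pending related arbitration from 2015-11-14 to 2016-03-26 tolled the period for 133 days, extending the deadline to 2018-10-24.
Quinlan filed on 2019-01-04, after the 2018-10-24 deadline, so the action is time-barred.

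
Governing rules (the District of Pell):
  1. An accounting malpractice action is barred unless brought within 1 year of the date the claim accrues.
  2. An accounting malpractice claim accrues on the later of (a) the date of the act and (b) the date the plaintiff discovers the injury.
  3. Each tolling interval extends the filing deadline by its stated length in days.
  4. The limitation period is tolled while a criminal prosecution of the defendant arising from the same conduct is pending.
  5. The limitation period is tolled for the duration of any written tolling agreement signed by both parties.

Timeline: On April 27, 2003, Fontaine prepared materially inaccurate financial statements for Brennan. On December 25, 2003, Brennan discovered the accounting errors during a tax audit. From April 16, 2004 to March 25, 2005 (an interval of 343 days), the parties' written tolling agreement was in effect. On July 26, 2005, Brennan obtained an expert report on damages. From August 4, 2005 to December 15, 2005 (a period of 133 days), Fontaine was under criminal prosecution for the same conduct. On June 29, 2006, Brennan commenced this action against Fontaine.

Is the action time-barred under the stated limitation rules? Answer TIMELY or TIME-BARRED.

Taking the later of the act (April 27, 2003) and discovery (December 25, 2003), the claim accrued on December 25, 2003.
Adding the 1 year base period to December 25, 2003 gives a deadline of December 25, 2004, before any tolling.
The period was tolled for 343 days by the written tolling agreement (April 16, 2004 to March 25, 2005), pushing the deadline to December 3, 2005.
The pending criminal prosecution from August 4, 2005 to December 15, 2005 tolled the period for 133 days, extending the deadline to April 15, 2006.
Nothing else in the chronology tolls or restarts the period.
Filing on June 29, 2006 missed the April 15, 2006 deadline — the action is time-barred.

TIME-BARRED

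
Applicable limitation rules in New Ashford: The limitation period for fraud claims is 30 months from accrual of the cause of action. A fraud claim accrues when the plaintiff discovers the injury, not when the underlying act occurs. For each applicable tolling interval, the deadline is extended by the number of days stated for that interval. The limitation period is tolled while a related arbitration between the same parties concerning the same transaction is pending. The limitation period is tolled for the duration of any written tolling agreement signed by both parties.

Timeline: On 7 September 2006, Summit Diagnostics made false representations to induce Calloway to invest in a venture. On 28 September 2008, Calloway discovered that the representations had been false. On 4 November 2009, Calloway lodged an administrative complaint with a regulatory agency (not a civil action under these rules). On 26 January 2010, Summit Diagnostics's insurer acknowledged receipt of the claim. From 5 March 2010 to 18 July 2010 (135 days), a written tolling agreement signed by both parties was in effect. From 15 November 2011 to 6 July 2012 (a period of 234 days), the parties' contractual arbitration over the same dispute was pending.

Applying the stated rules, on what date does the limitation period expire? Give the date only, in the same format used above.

10 August 2011

Accrual is tied to discovery, so the period began on 28 September 2008 rather than on 7 September 2006 when the act occurred.
30 months from 28 September 2008 is 28 March 2011.
Because the written tolling agreement ran from 5 March 2010 to 18 July 2010, the deadline is extended by 135 days to 10 August 2011.
The pending related arbitration starting 15 November 2011 came too late — the period had run on 10 August 2011 — and so does not extend the deadline.
Nothing else in the chronology tolls or restarts the period.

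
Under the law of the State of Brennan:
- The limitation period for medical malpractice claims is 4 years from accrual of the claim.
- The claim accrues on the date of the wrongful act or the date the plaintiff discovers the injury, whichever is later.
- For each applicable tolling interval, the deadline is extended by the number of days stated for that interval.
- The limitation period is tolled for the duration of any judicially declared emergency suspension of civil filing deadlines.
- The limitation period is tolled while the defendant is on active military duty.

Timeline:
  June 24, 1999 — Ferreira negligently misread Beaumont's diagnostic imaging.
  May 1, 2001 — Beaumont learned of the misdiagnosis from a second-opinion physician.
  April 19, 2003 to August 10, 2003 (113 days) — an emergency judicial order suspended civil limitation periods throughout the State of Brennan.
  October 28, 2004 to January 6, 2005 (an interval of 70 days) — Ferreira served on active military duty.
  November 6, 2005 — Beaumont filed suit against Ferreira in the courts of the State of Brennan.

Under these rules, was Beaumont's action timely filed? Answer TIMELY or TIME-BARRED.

Because discovery on May 1, 2001 post-dates the June 24, 1999 act, accrual under the later-of rule falls on May 1, 2001.
The untolled deadline — 4 years after May 1, 2001 — is May 1, 2005.
The emergency suspension of filing deadlines from April 19, 2003 to August 10, 2003 tolled the period for 113 days, extending the deadline to August 22, 2005.
The defendant's active military service from October 28, 2004 to January 6, 2005 tolled the period for 70 days, extending the deadline to October 31, 2005.
The November 6, 2005 filing falls after the October 31, 2005 deadline; the claim is time-barred.

TIME-BARRED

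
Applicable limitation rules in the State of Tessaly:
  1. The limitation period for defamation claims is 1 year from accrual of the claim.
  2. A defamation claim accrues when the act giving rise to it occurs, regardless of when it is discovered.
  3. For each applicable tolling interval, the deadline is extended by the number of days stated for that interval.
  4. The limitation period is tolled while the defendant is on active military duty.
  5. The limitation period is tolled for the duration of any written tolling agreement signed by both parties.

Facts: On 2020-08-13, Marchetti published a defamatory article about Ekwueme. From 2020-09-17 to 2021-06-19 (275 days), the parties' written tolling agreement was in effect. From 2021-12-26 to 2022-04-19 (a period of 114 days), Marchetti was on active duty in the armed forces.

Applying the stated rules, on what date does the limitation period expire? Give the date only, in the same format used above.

2022-09-06

The claim accrued on 2020-08-13, the date of the act.
The untolled deadline — 1 year after 2020-08-13 — is 2021-08-13.
The written tolling agreement from 2020-09-17 to 2021-06-19 tolled the period for 275 days, extending the deadline to 2022-05-15.
Because the defendant's active military service ran from 2021-12-26 to 2022-04-19, the deadline is extended by 114 days to 2022-09-06.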